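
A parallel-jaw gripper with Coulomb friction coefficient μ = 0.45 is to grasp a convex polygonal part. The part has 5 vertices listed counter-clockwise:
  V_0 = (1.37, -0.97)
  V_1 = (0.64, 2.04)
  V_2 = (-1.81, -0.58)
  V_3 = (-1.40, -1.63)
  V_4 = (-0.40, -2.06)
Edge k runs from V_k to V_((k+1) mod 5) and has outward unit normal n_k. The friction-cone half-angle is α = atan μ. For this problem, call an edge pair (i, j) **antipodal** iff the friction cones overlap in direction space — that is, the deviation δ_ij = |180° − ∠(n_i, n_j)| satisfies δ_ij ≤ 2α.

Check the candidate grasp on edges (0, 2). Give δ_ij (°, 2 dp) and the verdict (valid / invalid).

α = atan 0.45 = 24.23°;  2α = 48.46°
edge 0: e_0 = (-0.73, +3.01);  n_0 = (+0.9718, +0.2357)
edge 2: e_2 = (+0.41, -1.05);  n_2 = (-0.9315, -0.3637)
∠(n_0, n_2) = 172.30°
δ = |180° − 172.30°| = 7.70°
7.70° ≤ 2α = 48.46°  →  valid

δ = 7.70°, valid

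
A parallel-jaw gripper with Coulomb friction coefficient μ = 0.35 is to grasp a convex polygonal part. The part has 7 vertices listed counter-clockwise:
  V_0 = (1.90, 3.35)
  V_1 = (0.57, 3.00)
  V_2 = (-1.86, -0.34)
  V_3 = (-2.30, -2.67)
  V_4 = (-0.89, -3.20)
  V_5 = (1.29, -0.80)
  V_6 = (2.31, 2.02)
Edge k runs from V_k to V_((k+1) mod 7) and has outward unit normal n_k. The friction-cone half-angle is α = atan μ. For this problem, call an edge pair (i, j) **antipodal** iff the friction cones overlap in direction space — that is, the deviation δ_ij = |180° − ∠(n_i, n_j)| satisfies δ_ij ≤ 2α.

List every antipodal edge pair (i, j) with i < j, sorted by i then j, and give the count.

α = atan 0.35 = 19.29°;  2α = 38.58°
n_0 = (-0.2545, +0.9671)
n_1 = (-0.8086, +0.5883)
n_2 = (-0.9826, +0.1856)
n_3 = (-0.3519, -0.9361)
n_4 = (+0.7402, -0.6724)
n_5 = (+0.9404, -0.3401)
n_6 = (+0.9556, +0.2946)
  (0,1): δ = 140.78°  ·
  (0,2): δ = 115.44°  ·
  (0,3): δ = 35.34°  ✓
  (0,4): δ = 33.01°  ✓
  (0,5): δ = 55.37°  ·
  (0,6): δ = 92.39°  ·
  (1,2): δ = 154.66°  ·
  (1,3): δ = 74.56°  ·
  (1,4): δ = 6.21°  ✓
  (1,5): δ = 16.15°  ✓
  (1,6): δ = 53.17°  ·
  (2,3): δ = 99.91°  ·
  (2,4): δ = 31.56°  ✓
  (2,5): δ = 9.19°  ✓
  (2,6): δ = 27.83°  ✓
  (3,4): δ = 111.65°  ·
  (3,5): δ = 89.28°  ·
  (3,6): δ = 52.27°  ·
  (4,5): δ = 157.64°  ·
  (4,6): δ = 120.62°  ·
  (5,6): δ = 142.98°  ·
antipodal pairs: 7

count = 7; pairs: (0,3), (0,4), (1,4), (1,5), (2,4), (2,5), (2,6)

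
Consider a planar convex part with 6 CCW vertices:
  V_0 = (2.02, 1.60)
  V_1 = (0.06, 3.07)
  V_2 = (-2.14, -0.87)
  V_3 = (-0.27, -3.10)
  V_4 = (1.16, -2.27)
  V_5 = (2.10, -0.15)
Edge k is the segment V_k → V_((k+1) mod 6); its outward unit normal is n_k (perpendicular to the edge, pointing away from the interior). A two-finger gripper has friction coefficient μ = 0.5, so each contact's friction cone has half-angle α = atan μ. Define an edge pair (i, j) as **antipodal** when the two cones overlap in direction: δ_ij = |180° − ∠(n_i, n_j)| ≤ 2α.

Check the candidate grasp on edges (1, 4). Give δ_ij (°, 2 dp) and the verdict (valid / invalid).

α = atan 0.5 = 26.57°;  2α = 53.13°
edge 1: e_1 = (-2.20, -3.94);  n_1 = (-0.8731, +0.4875)
edge 4: e_4 = (+0.94, +2.12);  n_4 = (+0.9142, -0.4053)
∠(n_1, n_4) = 174.73°
δ = |180° − 174.73°| = 5.27°
5.27° ≤ 2α = 53.13°  →  valid

δ = 5.27°, valid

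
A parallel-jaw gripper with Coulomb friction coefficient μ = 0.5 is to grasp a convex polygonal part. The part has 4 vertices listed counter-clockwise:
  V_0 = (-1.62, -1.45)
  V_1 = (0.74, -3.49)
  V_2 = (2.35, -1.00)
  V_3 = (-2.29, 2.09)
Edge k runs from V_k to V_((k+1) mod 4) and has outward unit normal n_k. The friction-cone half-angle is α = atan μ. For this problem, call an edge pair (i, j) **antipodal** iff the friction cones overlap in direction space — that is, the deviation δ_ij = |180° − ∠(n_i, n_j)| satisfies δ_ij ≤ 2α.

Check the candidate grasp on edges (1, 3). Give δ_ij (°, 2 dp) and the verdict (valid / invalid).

α = atan 0.5 = 26.57°;  2α = 53.13°
edge 1: e_1 = (+1.61, +2.49);  n_1 = (+0.8398, -0.5430)
edge 3: e_3 = (+0.67, -3.54);  n_3 = (-0.9826, -0.1860)
∠(n_1, n_3) = 136.40°
δ = |180° − 136.40°| = 43.60°
43.60° ≤ 2α = 53.13°  →  valid

δ = 43.60°, valid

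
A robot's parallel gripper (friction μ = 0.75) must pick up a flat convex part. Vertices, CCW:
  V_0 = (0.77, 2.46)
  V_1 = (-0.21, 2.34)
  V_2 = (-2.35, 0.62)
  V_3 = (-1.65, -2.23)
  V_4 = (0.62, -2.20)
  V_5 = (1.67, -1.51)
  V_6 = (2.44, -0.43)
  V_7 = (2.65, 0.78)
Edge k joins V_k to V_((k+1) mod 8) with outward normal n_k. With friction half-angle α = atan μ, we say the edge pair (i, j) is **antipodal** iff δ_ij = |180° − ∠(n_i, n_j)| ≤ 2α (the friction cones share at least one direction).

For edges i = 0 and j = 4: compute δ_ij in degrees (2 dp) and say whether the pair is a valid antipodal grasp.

δ = 26.33°, valid

α = atan 0.75 = 36.87°;  2α = 73.74°
edge 0: e_0 = (-0.98, -0.12);  n_0 = (-0.1215, +0.9926)
edge 4: e_4 = (+1.05, +0.69);  n_4 = (+0.5492, -0.8357)
∠(n_0, n_4) = 153.67°
δ = |180° − 153.67°| = 26.33°
26.33° ≤ 2α = 73.74°  →  valid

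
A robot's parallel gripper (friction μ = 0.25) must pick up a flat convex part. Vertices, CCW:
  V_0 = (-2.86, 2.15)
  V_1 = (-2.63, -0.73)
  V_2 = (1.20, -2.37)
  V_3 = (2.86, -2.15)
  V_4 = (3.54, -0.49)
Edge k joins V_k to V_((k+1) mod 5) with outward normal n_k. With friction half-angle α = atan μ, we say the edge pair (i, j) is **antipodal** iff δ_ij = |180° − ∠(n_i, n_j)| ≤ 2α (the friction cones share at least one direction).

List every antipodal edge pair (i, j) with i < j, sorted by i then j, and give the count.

α = atan 0.25 = 14.04°;  2α = 28.07°
n_0 = (-0.9968, -0.0796)
n_1 = (-0.3936, -0.9193)
n_2 = (+0.1314, -0.9913)
n_3 = (+0.9254, -0.3791)
n_4 = (+0.3813, +0.9244)
  (0,1): δ = 117.75°  ·
  (0,2): δ = 87.02°  ·
  (0,3): δ = 26.84°  ✓
  (0,4): δ = 63.02°  ·
  (1,2): δ = 149.27°  ·
  (1,3): δ = 89.10°  ·
  (1,4): δ = 0.76°  ✓
  (2,3): δ = 119.83°  ·
  (2,4): δ = 29.97°  ·
  (3,4): δ = 90.14°  ·
antipodal pairs: 2

count = 2; pairs: (0,3), (1,4)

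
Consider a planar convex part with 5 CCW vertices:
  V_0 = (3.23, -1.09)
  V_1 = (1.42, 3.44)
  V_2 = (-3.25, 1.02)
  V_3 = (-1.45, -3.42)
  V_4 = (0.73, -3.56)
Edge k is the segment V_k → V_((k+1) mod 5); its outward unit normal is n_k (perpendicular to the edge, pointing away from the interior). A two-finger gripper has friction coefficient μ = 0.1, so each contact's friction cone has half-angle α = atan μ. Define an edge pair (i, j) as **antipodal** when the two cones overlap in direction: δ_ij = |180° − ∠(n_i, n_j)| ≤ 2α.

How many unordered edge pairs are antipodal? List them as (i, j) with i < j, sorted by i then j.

α = atan 0.1 = 5.71°;  2α = 11.42°
n_0 = (+0.9286, +0.3710)
n_1 = (-0.4601, +0.8879)
n_2 = (-0.9267, -0.3757)
n_3 = (-0.0641, -0.9979)
n_4 = (+0.7028, -0.7114)
  (0,1): δ = 84.39°  ·
  (0,2): δ = 0.29°  ✓
  (0,3): δ = 64.55°  ·
  (0,4): δ = 112.87°  ·
  (1,2): δ = 95.33°  ·
  (1,3): δ = 31.07°  ·
  (1,4): δ = 17.26°  ·
  (2,3): δ = 115.74°  ·
  (2,4): δ = 67.41°  ·
  (3,4): δ = 131.67°  ·
antipodal pairs: 1

count = 1; pairs: (0,2)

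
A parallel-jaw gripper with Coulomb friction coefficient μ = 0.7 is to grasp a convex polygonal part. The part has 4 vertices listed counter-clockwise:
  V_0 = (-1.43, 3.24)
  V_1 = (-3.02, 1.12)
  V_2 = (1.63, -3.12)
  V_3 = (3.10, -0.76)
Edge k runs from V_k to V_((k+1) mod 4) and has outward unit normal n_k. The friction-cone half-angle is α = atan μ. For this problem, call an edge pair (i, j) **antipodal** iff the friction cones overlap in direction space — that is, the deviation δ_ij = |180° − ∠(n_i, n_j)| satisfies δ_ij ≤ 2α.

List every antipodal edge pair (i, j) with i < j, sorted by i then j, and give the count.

count = 2; pairs: (0,2), (1,3)

α = atan 0.7 = 34.99°;  2α = 69.98°
n_0 = (-0.8000, +0.6000)
n_1 = (-0.6738, -0.7389)
n_2 = (+0.8488, -0.5287)
n_3 = (+0.6619, +0.7496)
  (0,1): δ = 95.49°  ·
  (0,2): δ = 4.95°  ✓
  (0,3): δ = 85.43°  ·
  (1,2): δ = 79.56°  ·
  (1,3): δ = 0.91°  ✓
  (2,3): δ = 99.53°  ·
antipodal pairs: 2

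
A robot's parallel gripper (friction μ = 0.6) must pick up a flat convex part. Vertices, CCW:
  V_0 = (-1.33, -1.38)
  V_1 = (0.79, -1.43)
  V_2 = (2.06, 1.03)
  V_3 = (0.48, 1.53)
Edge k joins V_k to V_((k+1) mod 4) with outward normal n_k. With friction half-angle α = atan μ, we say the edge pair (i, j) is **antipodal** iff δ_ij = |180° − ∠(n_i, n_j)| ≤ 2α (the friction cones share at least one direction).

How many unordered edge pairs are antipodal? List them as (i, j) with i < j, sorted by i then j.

count = 3; pairs: (0,2), (0,3), (1,3)

α = atan 0.6 = 30.96°;  2α = 61.93°
n_0 = (-0.0236, -0.9997)
n_1 = (+0.8886, -0.4587)
n_2 = (+0.3017, +0.9534)
n_3 = (-0.8491, +0.5282)
  (0,1): δ = 115.95°  ·
  (0,2): δ = 16.21°  ✓
  (0,3): δ = 59.47°  ✓
  (1,2): δ = 80.25°  ·
  (1,3): δ = 4.58°  ✓
  (2,3): δ = 104.32°  ·
antipodal pairs: 3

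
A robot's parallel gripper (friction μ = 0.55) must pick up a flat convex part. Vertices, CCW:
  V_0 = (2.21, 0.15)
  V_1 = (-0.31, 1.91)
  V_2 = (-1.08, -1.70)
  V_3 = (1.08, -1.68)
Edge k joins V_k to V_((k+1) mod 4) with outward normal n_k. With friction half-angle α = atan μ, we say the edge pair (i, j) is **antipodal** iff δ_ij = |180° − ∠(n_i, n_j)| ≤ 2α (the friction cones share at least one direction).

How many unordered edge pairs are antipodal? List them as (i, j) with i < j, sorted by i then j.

count = 2; pairs: (0,2), (1,3)

α = atan 0.55 = 28.81°;  2α = 57.62°
n_0 = (+0.5726, +0.8198)
n_1 = (-0.9780, +0.2086)
n_2 = (+0.0093, -1.0000)
n_3 = (+0.8509, -0.5254)
  (0,1): δ = 67.11°  ·
  (0,2): δ = 35.46°  ✓
  (0,3): δ = 93.24°  ·
  (1,2): δ = 77.43°  ·
  (1,3): δ = 19.65°  ✓
  (2,3): δ = 122.23°  ·
antipodal pairs: 2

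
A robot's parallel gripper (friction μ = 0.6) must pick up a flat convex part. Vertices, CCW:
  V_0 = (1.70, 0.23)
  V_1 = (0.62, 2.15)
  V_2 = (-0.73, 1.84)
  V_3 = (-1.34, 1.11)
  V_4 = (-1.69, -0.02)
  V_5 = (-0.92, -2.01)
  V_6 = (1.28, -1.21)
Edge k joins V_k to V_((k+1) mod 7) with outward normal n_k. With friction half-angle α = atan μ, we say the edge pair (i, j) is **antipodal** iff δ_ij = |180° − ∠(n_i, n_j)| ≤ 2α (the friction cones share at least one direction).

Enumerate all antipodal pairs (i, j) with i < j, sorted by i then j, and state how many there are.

α = atan 0.6 = 30.96°;  2α = 61.93°
n_0 = (+0.8716, +0.4903)
n_1 = (-0.2238, +0.9746)
n_2 = (-0.7674, +0.6412)
n_3 = (-0.9552, +0.2959)
n_4 = (-0.9326, -0.3609)
n_5 = (+0.3417, -0.9398)
n_6 = (+0.9600, -0.2800)
  (0,1): δ = 106.43°  ·
  (0,2): δ = 69.24°  ·
  (0,3): δ = 46.57°  ✓
  (0,4): δ = 8.20°  ✓
  (0,5): δ = 80.63°  ·
  (0,6): δ = 134.38°  ·
  (1,2): δ = 142.82°  ·
  (1,3): δ = 120.14°  ·
  (1,4): δ = 81.78°  ·
  (1,5): δ = 7.05°  ✓
  (1,6): δ = 60.81°  ✓
  (2,3): δ = 157.33°  ·
  (2,4): δ = 118.96°  ·
  (2,5): δ = 30.13°  ✓
  (2,6): δ = 23.62°  ✓
  (3,4): δ = 141.64°  ·
  (3,5): δ = 52.81°  ✓
  (3,6): δ = 0.95°  ✓
  (4,5): δ = 91.17°  ·
  (4,6): δ = 37.41°  ✓
  (5,6): δ = 126.24°  ·
antipodal pairs: 9

count = 9; pairs: (0,3), (0,4), (1,5), (1,6), (2,5), (2,6), (3,5), (3,6), (4,6)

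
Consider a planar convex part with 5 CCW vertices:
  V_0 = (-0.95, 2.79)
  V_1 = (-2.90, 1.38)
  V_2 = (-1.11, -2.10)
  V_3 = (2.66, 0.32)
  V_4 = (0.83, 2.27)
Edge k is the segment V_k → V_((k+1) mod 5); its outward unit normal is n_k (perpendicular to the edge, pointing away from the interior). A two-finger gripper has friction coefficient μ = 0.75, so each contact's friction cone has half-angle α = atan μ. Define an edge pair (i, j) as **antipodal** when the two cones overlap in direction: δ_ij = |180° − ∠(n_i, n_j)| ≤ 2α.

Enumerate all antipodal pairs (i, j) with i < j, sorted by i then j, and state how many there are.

count = 4; pairs: (0,2), (1,3), (1,4), (2,4)

α = atan 0.75 = 36.87°;  2α = 73.74°
n_0 = (-0.5859, +0.8104)
n_1 = (-0.8893, -0.4574)
n_2 = (+0.5402, -0.8415)
n_3 = (+0.7292, +0.6843)
n_4 = (+0.2804, +0.9599)
  (0,1): δ = 98.65°  ·
  (0,2): δ = 3.17°  ✓
  (0,3): δ = 97.31°  ·
  (0,4): δ = 127.85°  ·
  (1,2): δ = 84.52°  ·
  (1,3): δ = 15.96°  ✓
  (1,4): δ = 46.50°  ✓
  (2,3): δ = 79.52°  ·
  (2,4): δ = 48.98°  ✓
  (3,4): δ = 149.47°  ·
antipodal pairs: 4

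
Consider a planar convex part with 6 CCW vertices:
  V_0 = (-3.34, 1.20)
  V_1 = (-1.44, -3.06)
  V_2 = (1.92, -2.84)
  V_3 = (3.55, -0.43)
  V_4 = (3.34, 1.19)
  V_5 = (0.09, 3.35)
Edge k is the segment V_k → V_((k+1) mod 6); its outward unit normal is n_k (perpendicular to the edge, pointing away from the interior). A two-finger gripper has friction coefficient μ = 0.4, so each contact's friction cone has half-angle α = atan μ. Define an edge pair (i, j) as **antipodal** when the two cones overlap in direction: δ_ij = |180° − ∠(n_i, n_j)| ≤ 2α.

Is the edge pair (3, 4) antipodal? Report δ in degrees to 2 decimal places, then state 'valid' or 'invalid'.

α = atan 0.4 = 21.80°;  2α = 43.60°
edge 3: e_3 = (-0.21, +1.62);  n_3 = (+0.9917, +0.1286)
edge 4: e_4 = (-3.25, +2.16);  n_4 = (+0.5535, +0.8328)
∠(n_3, n_4) = 49.01°
δ = |180° − 49.01°| = 130.99°
130.99° > 2α = 43.60°  →  invalid

δ = 130.99°, invalid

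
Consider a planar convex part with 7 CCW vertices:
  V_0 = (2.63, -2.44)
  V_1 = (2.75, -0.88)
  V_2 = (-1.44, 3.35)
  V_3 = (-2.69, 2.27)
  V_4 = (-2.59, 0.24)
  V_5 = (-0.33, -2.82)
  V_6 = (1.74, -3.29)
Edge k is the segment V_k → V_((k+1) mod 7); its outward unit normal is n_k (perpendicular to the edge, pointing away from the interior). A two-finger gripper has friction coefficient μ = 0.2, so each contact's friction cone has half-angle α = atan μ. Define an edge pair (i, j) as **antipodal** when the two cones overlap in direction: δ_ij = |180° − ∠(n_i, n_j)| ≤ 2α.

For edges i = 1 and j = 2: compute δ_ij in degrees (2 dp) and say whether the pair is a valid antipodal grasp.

δ = 93.90°, invalid

α = atan 0.2 = 11.31°;  2α = 22.62°
edge 1: e_1 = (-4.19, +4.23);  n_1 = (+0.7105, +0.7037)
edge 2: e_2 = (-1.25, -1.08);  n_2 = (-0.6538, +0.7567)
∠(n_1, n_2) = 86.10°
δ = |180° − 86.10°| = 93.90°
93.90° > 2α = 22.62°  →  invalid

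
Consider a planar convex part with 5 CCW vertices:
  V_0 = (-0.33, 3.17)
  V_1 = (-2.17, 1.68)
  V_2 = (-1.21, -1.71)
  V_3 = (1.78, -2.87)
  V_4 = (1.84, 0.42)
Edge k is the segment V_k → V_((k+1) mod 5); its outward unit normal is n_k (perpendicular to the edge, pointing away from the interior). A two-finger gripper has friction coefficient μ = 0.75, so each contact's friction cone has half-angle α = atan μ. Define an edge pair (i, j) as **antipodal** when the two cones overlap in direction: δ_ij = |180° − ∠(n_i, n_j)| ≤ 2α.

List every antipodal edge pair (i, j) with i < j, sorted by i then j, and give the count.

count = 6; pairs: (0,2), (0,3), (1,3), (1,4), (2,3), (2,4)

α = atan 0.75 = 36.87°;  2α = 73.74°
n_0 = (-0.6293, +0.7771)
n_1 = (-0.9622, -0.2725)
n_2 = (-0.3617, -0.9323)
n_3 = (+0.9998, -0.0182)
n_4 = (+0.7850, +0.6195)
  (0,1): δ = 113.19°  ·
  (0,2): δ = 60.20°  ✓
  (0,3): δ = 49.96°  ✓
  (0,4): δ = 89.28°  ·
  (1,2): δ = 127.02°  ·
  (1,3): δ = 16.86°  ✓
  (1,4): δ = 22.47°  ✓
  (2,3): δ = 69.84°  ✓
  (2,4): δ = 30.52°  ✓
  (3,4): δ = 140.68°  ·
antipodal pairs: 6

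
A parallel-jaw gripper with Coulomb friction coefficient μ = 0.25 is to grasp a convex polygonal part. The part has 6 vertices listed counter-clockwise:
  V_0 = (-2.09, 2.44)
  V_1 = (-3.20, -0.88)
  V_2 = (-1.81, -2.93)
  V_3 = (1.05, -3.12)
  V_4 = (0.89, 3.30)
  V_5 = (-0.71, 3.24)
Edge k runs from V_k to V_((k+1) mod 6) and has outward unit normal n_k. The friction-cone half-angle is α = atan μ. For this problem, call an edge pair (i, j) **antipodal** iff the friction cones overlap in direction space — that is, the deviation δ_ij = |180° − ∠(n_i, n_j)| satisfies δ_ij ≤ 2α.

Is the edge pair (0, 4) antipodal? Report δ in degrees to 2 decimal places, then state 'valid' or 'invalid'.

δ = 110.63°, invalid

α = atan 0.25 = 14.04°;  2α = 28.07°
edge 0: e_0 = (-1.11, -3.32);  n_0 = (-0.9484, +0.3171)
edge 4: e_4 = (-1.60, -0.06);  n_4 = (-0.0375, +0.9993)
∠(n_0, n_4) = 69.37°
δ = |180° − 69.37°| = 110.63°
110.63° > 2α = 28.07°  →  invalid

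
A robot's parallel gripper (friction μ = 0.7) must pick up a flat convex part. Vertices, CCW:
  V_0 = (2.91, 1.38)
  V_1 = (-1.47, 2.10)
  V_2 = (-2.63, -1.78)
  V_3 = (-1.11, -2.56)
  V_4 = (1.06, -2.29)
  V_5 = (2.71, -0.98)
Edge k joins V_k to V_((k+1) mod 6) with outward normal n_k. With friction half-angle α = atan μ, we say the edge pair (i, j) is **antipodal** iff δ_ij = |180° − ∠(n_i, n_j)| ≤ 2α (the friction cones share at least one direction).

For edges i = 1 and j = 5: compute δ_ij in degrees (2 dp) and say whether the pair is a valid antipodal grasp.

δ = 11.80°, valid

α = atan 0.7 = 34.99°;  2α = 69.98°
edge 1: e_1 = (-1.16, -3.88);  n_1 = (-0.9581, +0.2864)
edge 5: e_5 = (+0.20, +2.36);  n_5 = (+0.9964, -0.0844)
∠(n_1, n_5) = 168.20°
δ = |180° − 168.20°| = 11.80°
11.80° ≤ 2α = 69.98°  →  valid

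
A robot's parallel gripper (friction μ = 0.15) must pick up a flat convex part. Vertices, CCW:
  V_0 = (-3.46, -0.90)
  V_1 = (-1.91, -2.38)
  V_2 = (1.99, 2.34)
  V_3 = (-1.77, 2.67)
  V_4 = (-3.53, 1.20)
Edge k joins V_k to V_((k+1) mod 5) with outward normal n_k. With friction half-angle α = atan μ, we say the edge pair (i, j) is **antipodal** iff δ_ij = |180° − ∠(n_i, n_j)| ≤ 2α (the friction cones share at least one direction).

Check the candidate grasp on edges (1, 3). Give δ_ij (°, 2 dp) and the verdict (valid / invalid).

α = atan 0.15 = 8.53°;  2α = 17.06°
edge 1: e_1 = (+3.90, +4.72);  n_1 = (+0.7709, -0.6370)
edge 3: e_3 = (-1.76, -1.47);  n_3 = (-0.6410, +0.7675)
∠(n_1, n_3) = 169.44°
δ = |180° − 169.44°| = 10.56°
10.56° ≤ 2α = 17.06°  →  valid

δ = 10.56°, valid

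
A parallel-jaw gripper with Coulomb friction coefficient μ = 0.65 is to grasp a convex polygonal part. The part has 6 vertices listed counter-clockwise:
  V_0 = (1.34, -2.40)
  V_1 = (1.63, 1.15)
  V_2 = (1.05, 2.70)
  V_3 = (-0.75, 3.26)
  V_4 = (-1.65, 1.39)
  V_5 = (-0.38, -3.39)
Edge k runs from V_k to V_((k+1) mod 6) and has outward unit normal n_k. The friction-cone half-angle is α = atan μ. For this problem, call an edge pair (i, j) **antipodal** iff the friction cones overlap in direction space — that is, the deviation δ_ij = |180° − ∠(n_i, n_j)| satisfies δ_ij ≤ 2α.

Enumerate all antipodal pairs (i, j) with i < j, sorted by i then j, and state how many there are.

α = atan 0.65 = 33.02°;  2α = 66.05°
n_0 = (+0.9967, -0.0814)
n_1 = (+0.9366, +0.3505)
n_2 = (+0.2971, +0.9549)
n_3 = (-0.9011, +0.4337)
n_4 = (-0.9665, -0.2568)
n_5 = (+0.4988, -0.8667)
  (0,1): δ = 154.81°  ·
  (0,2): δ = 102.61°  ·
  (0,3): δ = 21.03°  ✓
  (0,4): δ = 19.55°  ✓
  (0,5): δ = 124.59°  ·
  (1,2): δ = 127.80°  ·
  (1,3): δ = 46.22°  ✓
  (1,4): δ = 5.64°  ✓
  (1,5): δ = 99.41°  ·
  (2,3): δ = 98.42°  ·
  (2,4): δ = 57.84°  ✓
  (2,5): δ = 47.21°  ✓
  (3,4): δ = 139.42°  ·
  (3,5): δ = 34.38°  ✓
  (4,5): δ = 74.96°  ·
antipodal pairs: 7

count = 7; pairs: (0,3), (0,4), (1,3), (1,4), (2,4), (2,5), (3,5)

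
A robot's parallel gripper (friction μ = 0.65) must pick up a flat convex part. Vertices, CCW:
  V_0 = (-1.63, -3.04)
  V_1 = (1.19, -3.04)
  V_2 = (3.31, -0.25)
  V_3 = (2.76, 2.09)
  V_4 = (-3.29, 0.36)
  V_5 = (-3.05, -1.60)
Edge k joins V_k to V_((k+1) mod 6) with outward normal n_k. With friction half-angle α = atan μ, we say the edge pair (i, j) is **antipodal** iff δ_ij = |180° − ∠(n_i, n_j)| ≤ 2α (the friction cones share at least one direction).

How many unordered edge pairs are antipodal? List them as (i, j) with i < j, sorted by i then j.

α = atan 0.65 = 33.02°;  2α = 66.05°
n_0 = (+0.0000, -1.0000)
n_1 = (+0.7962, -0.6050)
n_2 = (+0.9735, +0.2288)
n_3 = (-0.2749, +0.9615)
n_4 = (-0.9926, -0.1215)
n_5 = (-0.7120, -0.7021)
  (0,1): δ = 127.23°  ·
  (0,2): δ = 76.77°  ·
  (0,3): δ = 15.96°  ✓
  (0,4): δ = 96.98°  ·
  (0,5): δ = 134.60°  ·
  (1,2): δ = 129.54°  ·
  (1,3): δ = 36.81°  ✓
  (1,4): δ = 44.21°  ✓
  (1,5): δ = 81.83°  ·
  (2,3): δ = 87.27°  ·
  (2,4): δ = 6.25°  ✓
  (2,5): δ = 31.37°  ✓
  (3,4): δ = 98.98°  ·
  (3,5): δ = 61.36°  ✓
  (4,5): δ = 142.38°  ·
antipodal pairs: 6

count = 6; pairs: (0,3), (1,3), (1,4), (2,4), (2,5), (3,5)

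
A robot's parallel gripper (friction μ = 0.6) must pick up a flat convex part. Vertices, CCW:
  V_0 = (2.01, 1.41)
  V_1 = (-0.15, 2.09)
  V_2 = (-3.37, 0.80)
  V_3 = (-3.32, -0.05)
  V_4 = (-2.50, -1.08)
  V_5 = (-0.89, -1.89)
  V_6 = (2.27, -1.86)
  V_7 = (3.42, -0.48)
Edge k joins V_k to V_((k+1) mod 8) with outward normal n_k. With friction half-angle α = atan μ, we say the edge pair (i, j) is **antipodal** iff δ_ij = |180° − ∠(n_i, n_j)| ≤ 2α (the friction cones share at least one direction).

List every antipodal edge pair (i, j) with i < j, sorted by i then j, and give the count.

count = 11; pairs: (0,3), (0,4), (0,5), (1,4), (1,5), (1,6), (2,6), (2,7), (3,7), (4,7), (5,7)

α = atan 0.6 = 30.96°;  2α = 61.93°
n_0 = (+0.3003, +0.9538)
n_1 = (-0.3719, +0.9283)
n_2 = (-0.9983, -0.0587)
n_3 = (-0.7823, -0.6228)
n_4 = (-0.4494, -0.8933)
n_5 = (+0.0095, -1.0000)
n_6 = (+0.7682, -0.6402)
n_7 = (+0.8015, +0.5980)
  (0,1): δ = 140.69°  ·
  (0,2): δ = 69.16°  ·
  (0,3): δ = 34.00°  ✓
  (0,4): δ = 9.23°  ✓
  (0,5): δ = 18.02°  ✓
  (0,6): δ = 67.67°  ·
  (0,7): δ = 144.20°  ·
  (1,2): δ = 108.47°  ·
  (1,3): δ = 73.31°  ·
  (1,4): δ = 48.54°  ✓
  (1,5): δ = 21.29°  ✓
  (1,6): δ = 28.36°  ✓
  (1,7): δ = 104.89°  ·
  (2,3): δ = 144.84°  ·
  (2,4): δ = 120.07°  ·
  (2,5): δ = 92.82°  ·
  (2,6): δ = 43.17°  ✓
  (2,7): δ = 33.36°  ✓
  (3,4): δ = 155.23°  ·
  (3,5): δ = 127.98°  ·
  (3,6): δ = 78.33°  ·
  (3,7): δ = 1.80°  ✓
  (4,5): δ = 152.75°  ·
  (4,6): δ = 103.10°  ·
  (4,7): δ = 26.57°  ✓
  (5,6): δ = 130.35°  ·
  (5,7): δ = 53.82°  ✓
  (6,7): δ = 103.47°  ·
antipodal pairs: 11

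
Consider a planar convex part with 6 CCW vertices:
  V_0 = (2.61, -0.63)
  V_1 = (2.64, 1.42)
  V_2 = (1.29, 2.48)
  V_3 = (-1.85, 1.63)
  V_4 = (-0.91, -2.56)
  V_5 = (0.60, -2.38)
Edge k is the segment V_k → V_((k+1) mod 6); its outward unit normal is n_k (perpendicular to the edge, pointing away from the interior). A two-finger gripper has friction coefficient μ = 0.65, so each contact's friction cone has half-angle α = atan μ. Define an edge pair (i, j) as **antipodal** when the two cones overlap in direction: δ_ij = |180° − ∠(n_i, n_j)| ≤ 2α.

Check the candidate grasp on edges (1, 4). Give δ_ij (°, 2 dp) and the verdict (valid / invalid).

δ = 44.94°, valid

α = atan 0.65 = 33.02°;  2α = 66.05°
edge 1: e_1 = (-1.35, +1.06);  n_1 = (+0.6176, +0.7865)
edge 4: e_4 = (+1.51, +0.18);  n_4 = (+0.1184, -0.9930)
∠(n_1, n_4) = 135.06°
δ = |180° − 135.06°| = 44.94°
44.94° ≤ 2α = 66.05°  →  valid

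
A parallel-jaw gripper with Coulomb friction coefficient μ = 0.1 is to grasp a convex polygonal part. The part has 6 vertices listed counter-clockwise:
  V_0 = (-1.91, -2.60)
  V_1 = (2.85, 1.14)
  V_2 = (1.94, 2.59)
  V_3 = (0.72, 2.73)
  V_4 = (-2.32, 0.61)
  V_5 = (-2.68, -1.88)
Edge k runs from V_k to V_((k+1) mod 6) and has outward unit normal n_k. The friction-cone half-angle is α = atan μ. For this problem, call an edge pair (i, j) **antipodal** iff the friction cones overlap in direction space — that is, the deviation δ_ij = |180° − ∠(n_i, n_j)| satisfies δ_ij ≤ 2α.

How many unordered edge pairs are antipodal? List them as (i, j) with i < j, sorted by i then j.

α = atan 0.1 = 5.71°;  2α = 11.42°
n_0 = (+0.6178, -0.7863)
n_1 = (+0.8470, +0.5316)
n_2 = (+0.1140, +0.9935)
n_3 = (-0.5720, +0.8202)
n_4 = (-0.9897, +0.1431)
n_5 = (-0.6830, -0.7304)
  (0,1): δ = 96.05°  ·
  (0,2): δ = 44.70°  ·
  (0,3): δ = 3.27°  ✓
  (0,4): δ = 43.62°  ·
  (0,5): δ = 98.76°  ·
  (1,2): δ = 128.66°  ·
  (1,3): δ = 87.22°  ·
  (1,4): δ = 40.34°  ·
  (1,5): δ = 14.81°  ·
  (2,3): δ = 138.56°  ·
  (2,4): δ = 91.68°  ·
  (2,5): δ = 36.53°  ·
  (3,4): δ = 133.12°  ·
  (3,5): δ = 77.97°  ·
  (4,5): δ = 124.85°  ·
antipodal pairs: 1

count = 1; pairs: (0,3)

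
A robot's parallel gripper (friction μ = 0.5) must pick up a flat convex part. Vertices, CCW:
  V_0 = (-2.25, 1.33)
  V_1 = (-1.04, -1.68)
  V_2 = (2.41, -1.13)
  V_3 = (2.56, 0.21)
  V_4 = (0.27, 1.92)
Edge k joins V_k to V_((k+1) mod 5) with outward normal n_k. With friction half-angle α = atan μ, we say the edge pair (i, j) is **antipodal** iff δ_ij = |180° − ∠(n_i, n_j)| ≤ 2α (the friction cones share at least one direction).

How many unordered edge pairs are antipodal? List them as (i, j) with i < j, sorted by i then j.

count = 4; pairs: (0,2), (0,3), (1,3), (1,4)

α = atan 0.5 = 26.57°;  2α = 53.13°
n_0 = (-0.9278, -0.3730)
n_1 = (+0.1574, -0.9875)
n_2 = (+0.9938, -0.1112)
n_3 = (+0.5983, +0.8013)
n_4 = (-0.2280, +0.9737)
  (0,1): δ = 102.84°  ·
  (0,2): δ = 28.29°  ✓
  (0,3): δ = 31.35°  ✓
  (0,4): δ = 81.28°  ·
  (1,2): δ = 105.45°  ·
  (1,3): δ = 45.81°  ✓
  (1,4): δ = 4.12°  ✓
  (2,3): δ = 120.36°  ·
  (2,4): δ = 70.44°  ·
  (3,4): δ = 130.07°  ·
antipodal pairs: 4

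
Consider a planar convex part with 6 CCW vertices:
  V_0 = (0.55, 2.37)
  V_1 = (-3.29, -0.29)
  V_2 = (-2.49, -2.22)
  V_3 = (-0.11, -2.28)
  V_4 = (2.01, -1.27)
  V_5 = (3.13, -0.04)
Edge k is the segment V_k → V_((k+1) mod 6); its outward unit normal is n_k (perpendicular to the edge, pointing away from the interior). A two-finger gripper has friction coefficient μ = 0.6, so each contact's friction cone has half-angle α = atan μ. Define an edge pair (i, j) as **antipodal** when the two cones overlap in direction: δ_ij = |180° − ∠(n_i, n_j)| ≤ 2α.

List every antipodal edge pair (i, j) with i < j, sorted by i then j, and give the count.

count = 5; pairs: (0,2), (0,3), (0,4), (1,5), (2,5)

α = atan 0.6 = 30.96°;  2α = 61.93°
n_0 = (-0.5694, +0.8220)
n_1 = (-0.9238, -0.3829)
n_2 = (-0.0252, -0.9997)
n_3 = (+0.4301, -0.9028)
n_4 = (+0.7394, -0.6733)
n_5 = (+0.6826, +0.7308)
  (0,1): δ = 102.20°  ·
  (0,2): δ = 36.15°  ✓
  (0,3): δ = 9.24°  ✓
  (0,4): δ = 12.97°  ✓
  (0,5): δ = 102.24°  ·
  (1,2): δ = 113.96°  ·
  (1,3): δ = 87.04°  ·
  (1,4): δ = 64.83°  ·
  (1,5): δ = 24.44°  ✓
  (2,3): δ = 153.08°  ·
  (2,4): δ = 130.88°  ·
  (2,5): δ = 41.60°  ✓
  (3,4): δ = 157.79°  ·
  (3,5): δ = 68.52°  ·
  (4,5): δ = 90.73°  ·
antipodal pairs: 5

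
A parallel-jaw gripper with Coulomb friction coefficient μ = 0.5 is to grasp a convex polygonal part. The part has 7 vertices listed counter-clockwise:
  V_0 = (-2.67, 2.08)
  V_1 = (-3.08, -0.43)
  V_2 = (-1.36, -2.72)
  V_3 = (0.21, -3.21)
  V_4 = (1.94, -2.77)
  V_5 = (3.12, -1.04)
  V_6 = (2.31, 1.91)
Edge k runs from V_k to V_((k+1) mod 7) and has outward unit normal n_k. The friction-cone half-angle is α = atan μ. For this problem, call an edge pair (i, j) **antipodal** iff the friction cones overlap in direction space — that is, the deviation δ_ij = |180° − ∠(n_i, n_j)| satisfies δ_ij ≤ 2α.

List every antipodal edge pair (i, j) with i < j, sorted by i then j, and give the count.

count = 6; pairs: (0,4), (0,5), (1,5), (1,6), (2,6), (3,6)

α = atan 0.5 = 26.57°;  2α = 53.13°
n_0 = (-0.9869, +0.1612)
n_1 = (-0.7996, -0.6006)
n_2 = (-0.2979, -0.9546)
n_3 = (+0.2465, -0.9691)
n_4 = (+0.8261, -0.5635)
n_5 = (+0.9643, +0.2648)
n_6 = (+0.0341, +0.9994)
  (0,1): δ = 133.81°  ·
  (0,2): δ = 98.06°  ·
  (0,3): δ = 66.45°  ·
  (0,4): δ = 25.02°  ✓
  (0,5): δ = 24.63°  ✓
  (0,6): δ = 97.32°  ·
  (1,2): δ = 144.24°  ·
  (1,3): δ = 112.64°  ·
  (1,4): δ = 71.21°  ·
  (1,5): δ = 21.56°  ✓
  (1,6): δ = 51.13°  ✓
  (2,3): δ = 148.40°  ·
  (2,4): δ = 106.96°  ·
  (2,5): δ = 57.31°  ·
  (2,6): δ = 15.38°  ✓
  (3,4): δ = 138.57°  ·
  (3,5): δ = 88.92°  ·
  (3,6): δ = 16.22°  ✓
  (4,5): δ = 130.35°  ·
  (4,6): δ = 57.66°  ·
  (5,6): δ = 107.31°  ·
antipodal pairs: 6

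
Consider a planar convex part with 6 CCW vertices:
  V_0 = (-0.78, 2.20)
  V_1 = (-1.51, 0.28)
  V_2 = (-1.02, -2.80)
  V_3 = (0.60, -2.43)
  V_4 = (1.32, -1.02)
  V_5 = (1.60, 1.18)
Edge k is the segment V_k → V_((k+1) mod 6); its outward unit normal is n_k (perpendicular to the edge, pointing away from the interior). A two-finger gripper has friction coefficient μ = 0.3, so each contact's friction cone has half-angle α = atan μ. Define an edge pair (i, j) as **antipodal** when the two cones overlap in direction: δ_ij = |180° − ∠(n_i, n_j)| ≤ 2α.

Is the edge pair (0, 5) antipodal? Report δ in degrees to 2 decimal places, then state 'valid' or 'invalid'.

α = atan 0.3 = 16.70°;  2α = 33.40°
edge 0: e_0 = (-0.73, -1.92);  n_0 = (-0.9347, +0.3554)
edge 5: e_5 = (-2.38, +1.02);  n_5 = (+0.3939, +0.9191)
∠(n_0, n_5) = 92.38°
δ = |180° − 92.38°| = 87.62°
87.62° > 2α = 33.40°  →  invalid

δ = 87.62°, invalid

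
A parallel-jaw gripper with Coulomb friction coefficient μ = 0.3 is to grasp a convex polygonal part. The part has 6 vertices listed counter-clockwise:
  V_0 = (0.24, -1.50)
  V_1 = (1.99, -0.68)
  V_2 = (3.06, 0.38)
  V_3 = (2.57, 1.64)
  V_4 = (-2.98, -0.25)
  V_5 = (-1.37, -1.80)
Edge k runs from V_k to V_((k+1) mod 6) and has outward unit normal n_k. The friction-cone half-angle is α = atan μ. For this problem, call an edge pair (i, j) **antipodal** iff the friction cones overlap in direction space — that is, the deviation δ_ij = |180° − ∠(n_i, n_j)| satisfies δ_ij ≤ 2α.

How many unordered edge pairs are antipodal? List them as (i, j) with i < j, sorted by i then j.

count = 4; pairs: (0,3), (1,3), (2,4), (3,5)

α = atan 0.3 = 16.70°;  2α = 33.40°
n_0 = (+0.4243, -0.9055)
n_1 = (+0.7038, -0.7104)
n_2 = (+0.9320, +0.3624)
n_3 = (-0.3224, +0.9466)
n_4 = (-0.6936, -0.7204)
n_5 = (+0.1832, -0.9831)
  (0,1): δ = 160.38°  ·
  (0,2): δ = 93.86°  ·
  (0,3): δ = 6.30°  ✓
  (0,4): δ = 110.98°  ·
  (0,5): δ = 165.45°  ·
  (1,2): δ = 113.48°  ·
  (1,3): δ = 25.93°  ✓
  (1,4): δ = 91.36°  ·
  (1,5): δ = 145.82°  ·
  (2,3): δ = 92.44°  ·
  (2,4): δ = 24.84°  ✓
  (2,5): δ = 79.30°  ·
  (3,4): δ = 62.72°  ·
  (3,5): δ = 8.25°  ✓
  (4,5): δ = 125.53°  ·
antipodal pairs: 4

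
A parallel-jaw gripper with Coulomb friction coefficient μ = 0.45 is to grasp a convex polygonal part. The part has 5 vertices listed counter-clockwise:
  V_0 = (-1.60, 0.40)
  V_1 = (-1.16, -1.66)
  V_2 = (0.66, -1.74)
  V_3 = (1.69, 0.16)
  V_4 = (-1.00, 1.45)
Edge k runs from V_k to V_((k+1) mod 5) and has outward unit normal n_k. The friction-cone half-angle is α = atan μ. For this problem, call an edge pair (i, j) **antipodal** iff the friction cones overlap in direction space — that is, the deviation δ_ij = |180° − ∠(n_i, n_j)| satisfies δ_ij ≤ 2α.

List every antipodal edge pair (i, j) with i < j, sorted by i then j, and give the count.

α = atan 0.45 = 24.23°;  2α = 48.46°
n_0 = (-0.9779, -0.2089)
n_1 = (-0.0439, -0.9990)
n_2 = (+0.8791, -0.4766)
n_3 = (+0.4324, +0.9017)
n_4 = (-0.8682, +0.4961)
  (0,1): δ = 104.57°  ·
  (0,2): δ = 40.52°  ✓
  (0,3): δ = 52.32°  ·
  (0,4): δ = 138.20°  ·
  (1,2): δ = 115.95°  ·
  (1,3): δ = 23.10°  ✓
  (1,4): δ = 62.77°  ·
  (2,3): δ = 87.16°  ·
  (2,4): δ = 1.28°  ✓
  (3,4): δ = 94.12°  ·
antipodal pairs: 3

count = 3; pairs: (0,2), (1,3), (2,4)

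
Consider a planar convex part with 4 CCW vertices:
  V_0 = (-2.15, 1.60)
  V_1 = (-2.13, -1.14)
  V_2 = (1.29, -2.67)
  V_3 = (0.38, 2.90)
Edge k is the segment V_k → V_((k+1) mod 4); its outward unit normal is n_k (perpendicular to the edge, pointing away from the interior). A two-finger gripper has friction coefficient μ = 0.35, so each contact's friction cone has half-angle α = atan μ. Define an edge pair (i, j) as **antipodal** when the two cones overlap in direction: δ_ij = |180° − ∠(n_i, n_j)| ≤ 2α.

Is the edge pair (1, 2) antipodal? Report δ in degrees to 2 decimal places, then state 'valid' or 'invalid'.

δ = 56.62°, invalid

α = atan 0.35 = 19.29°;  2α = 38.58°
edge 1: e_1 = (+3.42, -1.53);  n_1 = (-0.4084, -0.9128)
edge 2: e_2 = (-0.91, +5.57);  n_2 = (+0.9869, +0.1612)
∠(n_1, n_2) = 123.38°
δ = |180° − 123.38°| = 56.62°
56.62° > 2α = 38.58°  →  invalid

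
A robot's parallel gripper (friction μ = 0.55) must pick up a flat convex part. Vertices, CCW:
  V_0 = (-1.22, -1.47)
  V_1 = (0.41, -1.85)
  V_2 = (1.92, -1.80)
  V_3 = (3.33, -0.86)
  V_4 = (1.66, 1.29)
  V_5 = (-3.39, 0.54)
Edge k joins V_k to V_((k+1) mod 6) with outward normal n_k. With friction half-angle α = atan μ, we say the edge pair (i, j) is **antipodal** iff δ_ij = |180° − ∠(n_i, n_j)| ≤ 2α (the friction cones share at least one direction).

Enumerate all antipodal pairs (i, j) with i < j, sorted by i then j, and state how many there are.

α = atan 0.55 = 28.81°;  2α = 57.62°
n_0 = (-0.2270, -0.9739)
n_1 = (+0.0331, -0.9995)
n_2 = (+0.5547, -0.8321)
n_3 = (+0.7897, +0.6134)
n_4 = (-0.1469, +0.9892)
n_5 = (-0.6795, -0.7336)
  (0,1): δ = 164.98°  ·
  (0,2): δ = 133.19°  ·
  (0,3): δ = 39.04°  ✓
  (0,4): δ = 21.57°  ✓
  (0,5): δ = 150.31°  ·
  (1,2): δ = 148.21°  ·
  (1,3): δ = 54.06°  ✓
  (1,4): δ = 6.55°  ✓
  (1,5): δ = 135.30°  ·
  (2,3): δ = 85.85°  ·
  (2,4): δ = 25.24°  ✓
  (2,5): δ = 103.50°  ·
  (3,4): δ = 119.39°  ·
  (3,5): δ = 9.35°  ✓
  (4,5): δ = 51.26°  ✓
antipodal pairs: 7

count = 7; pairs: (0,3), (0,4), (1,3), (1,4), (2,4), (3,5), (4,5)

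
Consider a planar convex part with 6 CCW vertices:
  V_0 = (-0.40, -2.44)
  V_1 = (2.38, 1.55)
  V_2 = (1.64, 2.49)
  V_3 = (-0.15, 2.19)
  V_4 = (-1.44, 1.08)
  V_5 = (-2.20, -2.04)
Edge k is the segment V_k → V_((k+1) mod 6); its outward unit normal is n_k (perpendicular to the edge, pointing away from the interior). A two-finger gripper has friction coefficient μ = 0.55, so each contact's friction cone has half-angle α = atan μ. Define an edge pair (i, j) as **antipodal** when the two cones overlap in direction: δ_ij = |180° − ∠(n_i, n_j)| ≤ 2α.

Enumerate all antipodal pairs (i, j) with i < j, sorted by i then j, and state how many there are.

α = atan 0.55 = 28.81°;  2α = 57.62°
n_0 = (+0.8205, -0.5717)
n_1 = (+0.7857, +0.6186)
n_2 = (-0.1653, +0.9862)
n_3 = (-0.6522, +0.7580)
n_4 = (-0.9716, +0.2367)
n_5 = (-0.2169, -0.9762)
  (0,1): δ = 106.92°  ·
  (0,2): δ = 45.62°  ✓
  (0,3): δ = 14.42°  ✓
  (0,4): δ = 21.18°  ✓
  (0,5): δ = 112.34°  ·
  (1,2): δ = 118.70°  ·
  (1,3): δ = 87.50°  ·
  (1,4): δ = 51.90°  ✓
  (1,5): δ = 39.26°  ✓
  (2,3): δ = 148.80°  ·
  (2,4): δ = 113.20°  ·
  (2,5): δ = 22.04°  ✓
  (3,4): δ = 144.40°  ·
  (3,5): δ = 53.24°  ✓
  (4,5): δ = 88.84°  ·
antipodal pairs: 7

count = 7; pairs: (0,2), (0,3), (0,4), (1,4), (1,5), (2,5), (3,5)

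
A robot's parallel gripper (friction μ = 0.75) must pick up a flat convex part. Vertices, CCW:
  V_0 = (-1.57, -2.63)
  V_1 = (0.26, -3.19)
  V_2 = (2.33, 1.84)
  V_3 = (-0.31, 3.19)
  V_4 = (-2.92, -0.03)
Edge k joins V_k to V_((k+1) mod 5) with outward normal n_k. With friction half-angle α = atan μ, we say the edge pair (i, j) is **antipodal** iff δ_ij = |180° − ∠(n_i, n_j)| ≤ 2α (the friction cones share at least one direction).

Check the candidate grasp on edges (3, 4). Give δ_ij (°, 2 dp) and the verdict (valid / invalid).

α = atan 0.75 = 36.87°;  2α = 73.74°
edge 3: e_3 = (-2.61, -3.22);  n_3 = (-0.7769, +0.6297)
edge 4: e_4 = (+1.35, -2.60);  n_4 = (-0.8875, -0.4608)
∠(n_3, n_4) = 66.47°
δ = |180° − 66.47°| = 113.53°
113.53° > 2α = 73.74°  →  invalid

δ = 113.53°, invalid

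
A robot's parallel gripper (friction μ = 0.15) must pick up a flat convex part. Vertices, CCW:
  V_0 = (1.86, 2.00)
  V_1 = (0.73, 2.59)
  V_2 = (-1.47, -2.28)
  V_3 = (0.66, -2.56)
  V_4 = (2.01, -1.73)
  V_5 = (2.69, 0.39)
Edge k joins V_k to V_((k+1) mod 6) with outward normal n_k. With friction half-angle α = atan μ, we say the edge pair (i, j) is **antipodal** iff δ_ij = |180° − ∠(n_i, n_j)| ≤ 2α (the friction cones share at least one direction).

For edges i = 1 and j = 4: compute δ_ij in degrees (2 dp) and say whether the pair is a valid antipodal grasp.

α = atan 0.15 = 8.53°;  2α = 17.06°
edge 1: e_1 = (-2.20, -4.87);  n_1 = (-0.9113, +0.4117)
edge 4: e_4 = (+0.68, +2.12);  n_4 = (+0.9522, -0.3054)
∠(n_1, n_4) = 173.47°
δ = |180° − 173.47°| = 6.53°
6.53° ≤ 2α = 17.06°  →  valid

δ = 6.53°, valid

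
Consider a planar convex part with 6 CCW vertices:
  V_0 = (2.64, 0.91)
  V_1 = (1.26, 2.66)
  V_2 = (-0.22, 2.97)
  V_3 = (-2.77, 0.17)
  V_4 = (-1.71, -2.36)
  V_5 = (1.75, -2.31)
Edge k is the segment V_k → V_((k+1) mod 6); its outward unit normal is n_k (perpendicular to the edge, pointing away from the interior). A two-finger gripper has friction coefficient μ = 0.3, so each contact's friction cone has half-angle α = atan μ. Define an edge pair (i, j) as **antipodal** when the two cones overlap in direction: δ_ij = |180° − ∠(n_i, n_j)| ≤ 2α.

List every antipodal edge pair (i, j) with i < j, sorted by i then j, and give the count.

α = atan 0.3 = 16.70°;  2α = 33.40°
n_0 = (+0.7852, +0.6192)
n_1 = (+0.2050, +0.9788)
n_2 = (-0.7393, +0.6733)
n_3 = (-0.9223, -0.3864)
n_4 = (+0.0144, -0.9999)
n_5 = (+0.9639, -0.2664)
  (0,1): δ = 140.09°  ·
  (0,2): δ = 80.58°  ·
  (0,3): δ = 15.53°  ✓
  (0,4): δ = 52.57°  ·
  (0,5): δ = 126.29°  ·
  (1,2): δ = 120.49°  ·
  (1,3): δ = 55.44°  ·
  (1,4): δ = 12.66°  ✓
  (1,5): δ = 86.38°  ·
  (2,3): δ = 114.94°  ·
  (2,4): δ = 46.85°  ·
  (2,5): δ = 26.87°  ✓
  (3,4): δ = 111.90°  ·
  (3,5): δ = 38.18°  ·
  (4,5): δ = 106.28°  ·
antipodal pairs: 3

count = 3; pairs: (0,3), (1,4), (2,5)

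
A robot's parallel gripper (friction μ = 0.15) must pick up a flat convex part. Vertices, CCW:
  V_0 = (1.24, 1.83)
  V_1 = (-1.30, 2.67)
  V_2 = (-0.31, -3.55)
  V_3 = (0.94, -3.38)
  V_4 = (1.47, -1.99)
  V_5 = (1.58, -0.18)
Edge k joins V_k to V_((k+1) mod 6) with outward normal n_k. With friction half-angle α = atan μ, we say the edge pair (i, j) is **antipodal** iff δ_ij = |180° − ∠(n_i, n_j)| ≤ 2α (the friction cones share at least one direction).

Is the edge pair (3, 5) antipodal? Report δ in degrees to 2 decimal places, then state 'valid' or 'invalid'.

δ = 149.53°, invalid

α = atan 0.15 = 8.53°;  2α = 17.06°
edge 3: e_3 = (+0.53, +1.39);  n_3 = (+0.9344, -0.3563)
edge 5: e_5 = (-0.34, +2.01);  n_5 = (+0.9860, +0.1668)
∠(n_3, n_5) = 30.47°
δ = |180° − 30.47°| = 149.53°
149.53° > 2α = 17.06°  →  invalid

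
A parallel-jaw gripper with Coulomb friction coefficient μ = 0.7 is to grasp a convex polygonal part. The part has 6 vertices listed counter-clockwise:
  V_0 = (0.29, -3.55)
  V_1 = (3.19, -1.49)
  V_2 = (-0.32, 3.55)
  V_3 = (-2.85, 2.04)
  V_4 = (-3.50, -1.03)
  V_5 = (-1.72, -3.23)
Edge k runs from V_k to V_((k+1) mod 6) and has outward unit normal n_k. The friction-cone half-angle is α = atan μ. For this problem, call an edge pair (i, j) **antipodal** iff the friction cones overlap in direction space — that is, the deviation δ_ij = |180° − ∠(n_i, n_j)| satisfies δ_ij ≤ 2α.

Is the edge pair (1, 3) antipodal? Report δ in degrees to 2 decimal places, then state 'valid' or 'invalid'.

δ = 46.81°, valid

α = atan 0.7 = 34.99°;  2α = 69.98°
edge 1: e_1 = (-3.51, +5.04);  n_1 = (+0.8206, +0.5715)
edge 3: e_3 = (-0.65, -3.07);  n_3 = (-0.9783, +0.2071)
∠(n_1, n_3) = 133.19°
δ = |180° − 133.19°| = 46.81°
46.81° ≤ 2α = 69.98°  →  valid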